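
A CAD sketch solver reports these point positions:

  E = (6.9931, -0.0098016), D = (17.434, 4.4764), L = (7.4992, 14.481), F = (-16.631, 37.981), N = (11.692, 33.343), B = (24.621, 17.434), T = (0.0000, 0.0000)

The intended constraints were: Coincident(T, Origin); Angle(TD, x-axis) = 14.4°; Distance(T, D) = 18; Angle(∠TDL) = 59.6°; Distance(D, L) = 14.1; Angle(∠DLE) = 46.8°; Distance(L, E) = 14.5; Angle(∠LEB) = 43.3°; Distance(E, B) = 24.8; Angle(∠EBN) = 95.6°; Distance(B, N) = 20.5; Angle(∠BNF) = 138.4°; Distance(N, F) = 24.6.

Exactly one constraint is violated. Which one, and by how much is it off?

Distance(N, F) = 24.6 — off by 4.10.

T = (0.00, 0.00) ✓; TD at 14.40° ✓; |TD| = 18.00 ✓; ∠TDL = 59.60° ✓; |DL| = 14.10 ✓; ∠DLE = 46.80° ✓; |LE| = 14.50 ✓; ∠LEB = 43.30° ✓; |EB| = 24.80 ✓; ∠EBN = 95.60° ✓; |BN| = 20.50 ✓; ∠BNF = 138.4° ✓; |NF| = 28.70 ✗.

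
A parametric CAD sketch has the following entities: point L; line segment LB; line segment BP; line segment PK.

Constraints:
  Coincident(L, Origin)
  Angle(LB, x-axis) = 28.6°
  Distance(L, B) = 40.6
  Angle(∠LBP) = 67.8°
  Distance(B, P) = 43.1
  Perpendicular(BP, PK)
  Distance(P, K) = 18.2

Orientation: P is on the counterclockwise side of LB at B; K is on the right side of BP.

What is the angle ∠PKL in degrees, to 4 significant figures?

26.45°

L is at the origin; LB runs at 28.6° with length 40.6, so B = 40.6·(cos 28.6°, sin 28.6°) = (35.65, 19.43). ∠LBP = 67.8°, so BP runs at 28.6° + (180° − 67.8°) = 140.8° from the x-axis; with |BP| = 43.1, P = B + 43.1·(cos 140.8°, sin 140.8°) = (2.246, 46.68). The perpendicularity gives PK at right angles to BP; with |PK| = 18.2 on the right of BP, K = P + 18.2·(0.6320, 0.7749) = (13.75, 60.78). Then cos ∠PKL = KP·KL / (|KP||KL|), giving 26.45°.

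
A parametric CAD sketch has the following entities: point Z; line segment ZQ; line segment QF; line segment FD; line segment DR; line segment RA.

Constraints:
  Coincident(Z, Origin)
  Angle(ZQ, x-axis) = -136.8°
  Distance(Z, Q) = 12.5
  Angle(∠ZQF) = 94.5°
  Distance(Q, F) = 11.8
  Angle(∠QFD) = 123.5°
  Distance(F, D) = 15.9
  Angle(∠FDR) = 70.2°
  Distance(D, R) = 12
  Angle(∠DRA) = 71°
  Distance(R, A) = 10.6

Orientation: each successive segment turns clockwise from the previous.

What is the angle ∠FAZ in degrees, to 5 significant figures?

141.39°

∠FDR = 70.2° gives DR at -28.600° from the x-axis; with |DR| = 12.0, R = (-4.8715, 9.3532). ∠DRA = 71.0° gives RA at -137.60° from the x-axis; with |RA| = 10.6, A = (-12.699, 2.2056). Then cos ∠FAZ = AF·AZ / (|AF||AZ|), giving 141.39°.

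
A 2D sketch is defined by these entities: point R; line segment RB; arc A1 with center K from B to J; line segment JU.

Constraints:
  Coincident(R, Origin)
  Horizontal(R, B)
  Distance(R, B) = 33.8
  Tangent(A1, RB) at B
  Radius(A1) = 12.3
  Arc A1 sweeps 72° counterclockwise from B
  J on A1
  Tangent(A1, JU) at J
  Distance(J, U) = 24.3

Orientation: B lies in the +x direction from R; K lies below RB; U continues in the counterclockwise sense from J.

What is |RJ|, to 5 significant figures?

23.680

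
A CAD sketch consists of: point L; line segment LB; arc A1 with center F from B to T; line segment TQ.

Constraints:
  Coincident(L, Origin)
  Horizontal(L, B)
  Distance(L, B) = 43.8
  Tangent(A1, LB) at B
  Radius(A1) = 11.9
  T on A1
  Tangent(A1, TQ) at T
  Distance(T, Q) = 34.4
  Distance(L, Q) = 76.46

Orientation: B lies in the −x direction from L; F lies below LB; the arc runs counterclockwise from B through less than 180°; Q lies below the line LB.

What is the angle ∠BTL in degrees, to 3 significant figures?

28.8°

L is at the origin; L and B share the same y with |LB| = 43.8 and B on the −x side, so B = (-43.8, 0.00). Tangency of A1 to LB means the radius FB is perpendicular to LB, so F = B + (0, -11.9) = (-43.8, -11.9). Since FT ⟂ TQ (tangency), |FQ| = √(11.9² + 34.4²) = 36.4 regardless of where T sits on A1. So Q lies on both circle(L, 76.46) and circle(F, 36.4); the below-LB intersection is Q = (-63.6, -42.4). T is the foot of the tangent from Q: T = (-55.4, -9.05).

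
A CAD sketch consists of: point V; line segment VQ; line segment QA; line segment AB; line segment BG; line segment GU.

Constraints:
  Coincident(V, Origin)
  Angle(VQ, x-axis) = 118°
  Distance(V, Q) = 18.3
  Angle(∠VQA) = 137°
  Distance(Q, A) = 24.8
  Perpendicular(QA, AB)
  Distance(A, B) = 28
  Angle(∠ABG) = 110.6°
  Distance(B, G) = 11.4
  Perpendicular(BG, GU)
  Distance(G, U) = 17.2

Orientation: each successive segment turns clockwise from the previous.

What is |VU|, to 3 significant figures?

21.7

V is at the origin; VQ runs at 118.0° with length 18.3, so Q = (-8.59, 16.2). ∠VQA = 137.0° gives QA at 75.0° from the x-axis; with |QA| = 24.8, A = (-2.17, 40.1). The perpendicularity gives AB at right angles to QA, so AB runs at -15.0°; with |AB| = 28.0, B = (24.9, 32.9). ∠ABG = 110.6° gives BG at -84.4° from the x-axis; with |BG| = 11.4, G = (26.0, 21.5). The perpendicularity gives GU at right angles to BG, so GU runs at -174°; with |GU| = 17.2, U = (8.87, 19.8). Then |VU| = |U − V| = 21.7.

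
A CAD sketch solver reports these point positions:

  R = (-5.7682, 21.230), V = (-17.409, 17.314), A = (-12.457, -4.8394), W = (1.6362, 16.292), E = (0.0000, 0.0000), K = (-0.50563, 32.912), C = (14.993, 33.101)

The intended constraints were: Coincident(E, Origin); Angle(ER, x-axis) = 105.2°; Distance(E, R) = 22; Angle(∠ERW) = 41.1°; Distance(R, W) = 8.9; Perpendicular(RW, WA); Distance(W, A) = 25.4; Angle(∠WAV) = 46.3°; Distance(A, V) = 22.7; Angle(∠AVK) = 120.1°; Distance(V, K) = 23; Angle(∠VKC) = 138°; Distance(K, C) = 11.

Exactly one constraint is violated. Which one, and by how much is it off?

Distance(K, C) = 11 — off by 4.50.

E = (0.00, 0.00) ✓; ER at 105.2° ✓; |ER| = 22.00 ✓; ∠ERW = 41.10° ✓; |RW| = 8.900 ✓; ∠(RW, WA) = 90.00° ✓; |WA| = 25.40 ✓; ∠WAV = 46.30° ✓; |AV| = 22.70 ✓; ∠AVK = 120.1° ✓; |VK| = 23.00 ✓; ∠VKC = 138.0° ✓; |KC| = 15.50 ✗.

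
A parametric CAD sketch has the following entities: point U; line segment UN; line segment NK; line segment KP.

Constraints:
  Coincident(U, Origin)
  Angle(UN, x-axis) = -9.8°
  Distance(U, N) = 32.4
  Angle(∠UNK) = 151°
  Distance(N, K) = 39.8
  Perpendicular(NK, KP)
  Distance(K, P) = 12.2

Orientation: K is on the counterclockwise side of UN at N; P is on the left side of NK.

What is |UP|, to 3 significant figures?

68.2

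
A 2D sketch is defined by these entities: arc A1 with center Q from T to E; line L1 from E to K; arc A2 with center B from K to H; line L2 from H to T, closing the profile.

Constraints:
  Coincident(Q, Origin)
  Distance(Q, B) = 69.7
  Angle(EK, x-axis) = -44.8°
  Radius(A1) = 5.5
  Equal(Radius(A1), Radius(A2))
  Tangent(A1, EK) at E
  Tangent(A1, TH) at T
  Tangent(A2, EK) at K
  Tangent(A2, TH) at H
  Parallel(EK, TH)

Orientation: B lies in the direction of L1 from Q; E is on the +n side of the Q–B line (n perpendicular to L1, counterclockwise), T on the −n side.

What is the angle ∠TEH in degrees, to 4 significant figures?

81.03°

The slot axis is L1's direction at -44.8°, so u = (cos -44.8°, sin -44.8°) = (0.7096, -0.7046) and n = (−sin -44.8°, cos -44.8°) = (0.7046, 0.7096). Q is at the origin and B lies 69.7 along u from Q, so B = 69.7·u = (49.46, -49.11). Tangency of A1 to both parallel lines with radius 5.5 puts E and T at Q ± 5.5·n: E = (3.875, 3.903), T = (-3.875, -3.903). Equal radii place K and H the same way about B: K = B + 5.5·n = (53.33, -45.21), H = B − 5.5·n = (45.58, -53.02). Then cos ∠TEH = ET·EH / (|ET||EH|), giving 81.03°.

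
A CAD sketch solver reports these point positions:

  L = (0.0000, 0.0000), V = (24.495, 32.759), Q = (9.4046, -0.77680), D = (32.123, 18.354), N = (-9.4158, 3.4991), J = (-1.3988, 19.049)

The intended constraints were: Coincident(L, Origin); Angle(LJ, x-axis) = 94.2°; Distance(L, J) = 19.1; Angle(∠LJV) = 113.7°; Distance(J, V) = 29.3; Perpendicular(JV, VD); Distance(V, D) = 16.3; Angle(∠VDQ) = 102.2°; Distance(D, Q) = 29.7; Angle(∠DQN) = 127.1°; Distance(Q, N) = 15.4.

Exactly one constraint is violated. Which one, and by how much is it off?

Distance(Q, N) = 15.4 — off by 3.90.

L = (0.00, 0.00) ✓; LJ at 94.20° ✓; |LJ| = 19.10 ✓; ∠LJV = 113.7° ✓; |JV| = 29.30 ✓; ∠(JV, VD) = 90.00° ✓; |VD| = 16.30 ✓; ∠VDQ = 102.2° ✓; |DQ| = 29.70 ✓; ∠DQN = 127.1° ✓; |QN| = 19.30 ✗.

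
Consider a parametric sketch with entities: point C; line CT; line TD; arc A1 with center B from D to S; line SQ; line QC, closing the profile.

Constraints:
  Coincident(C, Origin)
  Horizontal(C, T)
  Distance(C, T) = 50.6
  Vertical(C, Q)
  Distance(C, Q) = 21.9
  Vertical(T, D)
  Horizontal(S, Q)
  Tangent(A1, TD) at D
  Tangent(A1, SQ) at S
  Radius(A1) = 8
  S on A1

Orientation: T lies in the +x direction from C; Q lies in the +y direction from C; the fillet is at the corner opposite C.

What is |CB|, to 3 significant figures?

44.8

C is at the origin; CT is horizontal with |CT| = 50.6 and T on the +x side, so T = (50.6, 0.00). CQ is vertical with |CQ| = 21.9 and Q on the +y side, so Q = (0.00, 21.9). The virtual corner opposite C is at (50.6, 21.9). Tangency of A1 to TD means the radius BD is perpendicular to TD and A1 meets SQ tangentially, so BS is at right angles to SQ, with radius 8.0, so the center B sits 8.0 in from both sides at B = (42.6, 13.9). Then |CB| = |B − C| = 44.8.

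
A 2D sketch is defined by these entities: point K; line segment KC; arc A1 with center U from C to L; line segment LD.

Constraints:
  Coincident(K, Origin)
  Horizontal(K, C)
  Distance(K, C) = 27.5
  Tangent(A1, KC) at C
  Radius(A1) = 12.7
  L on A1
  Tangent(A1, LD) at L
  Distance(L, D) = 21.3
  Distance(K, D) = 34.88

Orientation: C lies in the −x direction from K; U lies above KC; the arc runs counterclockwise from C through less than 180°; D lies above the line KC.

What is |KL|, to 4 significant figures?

18.71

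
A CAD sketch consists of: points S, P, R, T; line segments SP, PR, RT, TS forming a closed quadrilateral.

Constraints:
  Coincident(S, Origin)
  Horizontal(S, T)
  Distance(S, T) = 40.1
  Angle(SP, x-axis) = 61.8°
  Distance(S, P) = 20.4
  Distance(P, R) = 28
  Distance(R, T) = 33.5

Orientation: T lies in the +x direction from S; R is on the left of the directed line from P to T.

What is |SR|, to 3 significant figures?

46.8

S is at the origin; S and T share the same y with |ST| = 40.1 and T in +x, so T = (40.1, 0). SP runs at 61.8° with |SP| = 20.4, so P = (9.64, 18.0). R is determined by |PR| = 28.0 and |RT| = 33.5 together: it lies at the intersection of circle(P, 28.0) and circle(T, 33.5). With |PT| = 35.4, the foot of the radical line on PT is 12.9 from P and the perpendicular offset is √(28.0² − 12.9²) = 24.8. Taking the left-of-PT solution: R = (33.4, 32.8).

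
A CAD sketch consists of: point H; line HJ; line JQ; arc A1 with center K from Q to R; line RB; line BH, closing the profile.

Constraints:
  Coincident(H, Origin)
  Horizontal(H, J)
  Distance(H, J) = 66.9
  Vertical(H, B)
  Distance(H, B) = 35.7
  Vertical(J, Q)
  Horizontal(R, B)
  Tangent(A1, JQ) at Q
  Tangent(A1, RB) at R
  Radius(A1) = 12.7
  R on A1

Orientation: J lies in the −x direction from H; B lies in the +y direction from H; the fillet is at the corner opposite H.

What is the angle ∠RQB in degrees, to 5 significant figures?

34.251°

H is at the origin; HJ is horizontal with |HJ| = 66.9 and J on the −x side, so J = (-66.900, 0.0000). HB is vertical with |HB| = 35.7 and B on the +y side, so B = (0.0000, 35.700). The virtual corner opposite H is at (-66.900, 35.700). A1 meets JQ tangentially, so KQ is at right angles to JQ and the tangent condition forces KR to be normal to RB, with radius 12.7, so the center K sits 12.7 in from both sides at K = (-54.200, 23.000). That places the tangent points at Q = (-66.900, 23.000) on JQ and R = (-54.200, 35.700) on RB. Then cos ∠RQB = QR·QB / (|QR||QB|), giving 34.251°.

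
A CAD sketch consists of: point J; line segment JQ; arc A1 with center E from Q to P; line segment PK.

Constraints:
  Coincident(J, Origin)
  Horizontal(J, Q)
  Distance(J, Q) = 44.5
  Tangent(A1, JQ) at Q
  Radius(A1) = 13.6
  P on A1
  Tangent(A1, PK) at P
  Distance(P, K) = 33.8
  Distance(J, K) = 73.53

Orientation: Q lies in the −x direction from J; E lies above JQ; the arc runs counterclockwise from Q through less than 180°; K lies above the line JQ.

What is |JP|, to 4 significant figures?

40.59

J is at the origin; JQ is horizontal with |JQ| = 44.5 and Q on the −x side, so Q = (-44.50, 0.000). Tangency of A1 to JQ means the radius EQ is perpendicular to JQ, so E = Q + (0, 13.6) = (-44.50, 13.60). Since EP ⟂ PK (tangency), |EK| = √(13.6² + 33.8²) = 36.43 regardless of where P sits on A1. So K lies on both circle(J, 73.53) and circle(E, 36.43); the above-JQ intersection is K = (-55.38, 48.37). P is the foot of the tangent from K: P = (-33.97, 22.21).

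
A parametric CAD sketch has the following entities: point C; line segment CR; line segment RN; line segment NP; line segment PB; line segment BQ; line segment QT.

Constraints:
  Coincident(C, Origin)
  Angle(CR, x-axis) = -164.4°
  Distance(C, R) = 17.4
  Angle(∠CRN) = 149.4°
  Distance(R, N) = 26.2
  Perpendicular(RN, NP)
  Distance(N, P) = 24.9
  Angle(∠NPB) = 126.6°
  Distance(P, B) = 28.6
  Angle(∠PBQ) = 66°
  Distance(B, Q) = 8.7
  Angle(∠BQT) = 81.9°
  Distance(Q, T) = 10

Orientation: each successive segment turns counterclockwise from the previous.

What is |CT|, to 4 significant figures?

35.47

∠PBQ = 66.0° gives BQ at 123.6° from the x-axis; with |BQ| = 8.7, Q = (6.464, -28.81). ∠BQT = 81.9° gives QT at -138.3° from the x-axis; with |QT| = 10.0, T = (-1.003, -35.46). Then |CT| = |T − C| = 35.47.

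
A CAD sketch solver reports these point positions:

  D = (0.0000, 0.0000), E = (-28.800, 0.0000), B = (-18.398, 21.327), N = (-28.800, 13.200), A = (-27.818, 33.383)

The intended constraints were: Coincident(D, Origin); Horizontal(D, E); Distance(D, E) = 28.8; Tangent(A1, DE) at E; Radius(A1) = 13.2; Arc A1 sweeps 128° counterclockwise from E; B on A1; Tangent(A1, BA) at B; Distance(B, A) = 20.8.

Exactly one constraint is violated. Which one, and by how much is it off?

Distance(B, A) = 20.8 — off by 5.50.

D = (0.00, 0.00) ✓; D.y = 0.00, E.y = 0.00 ✓; |DE| = 28.80 ✓; ∠(NE, ED) = 90.00° ✓; |NE| = 13.20 ✓; bearing(N→B) − bearing(N→E) = 128.0° ✓; |NB| = 13.20 ✓; ∠(NB, BA) = 90.00° ✓; |BA| = 15.30 ✗.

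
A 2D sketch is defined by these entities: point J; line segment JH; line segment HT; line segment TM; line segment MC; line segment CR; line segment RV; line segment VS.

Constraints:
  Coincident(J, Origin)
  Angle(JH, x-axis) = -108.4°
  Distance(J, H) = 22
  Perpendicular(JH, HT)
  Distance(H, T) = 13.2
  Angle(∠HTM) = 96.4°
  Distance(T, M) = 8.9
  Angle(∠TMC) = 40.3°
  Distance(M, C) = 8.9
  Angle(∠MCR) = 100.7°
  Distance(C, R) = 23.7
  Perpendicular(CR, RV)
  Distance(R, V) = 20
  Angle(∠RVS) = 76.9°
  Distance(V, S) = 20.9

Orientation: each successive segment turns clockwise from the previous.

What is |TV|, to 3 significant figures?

25.0

J is at the origin; JH runs at -108.4° with length 22.0, so H = (-6.94, -20.9). The perpendicularity gives HT at right angles to JH, so HT runs at 162°; with |HT| = 13.2, T = (-19.5, -16.7). ∠HTM = 96.4° gives TM at 78.0° from the x-axis; with |TM| = 8.9, M = (-17.6, -8.00). ∠TMC = 40.3° gives MC at -61.7° from the x-axis; with |MC| = 8.9, C = (-13.4, -15.8). ∠MCR = 100.7° gives CR at -141° from the x-axis; with |CR| = 23.7, R = (-31.8, -30.8). CR ⟂ RV, so RV runs at 129°; with |RV| = 20.0, V = (-44.4, -15.2). Then |TV| = |V − T| = 25.0.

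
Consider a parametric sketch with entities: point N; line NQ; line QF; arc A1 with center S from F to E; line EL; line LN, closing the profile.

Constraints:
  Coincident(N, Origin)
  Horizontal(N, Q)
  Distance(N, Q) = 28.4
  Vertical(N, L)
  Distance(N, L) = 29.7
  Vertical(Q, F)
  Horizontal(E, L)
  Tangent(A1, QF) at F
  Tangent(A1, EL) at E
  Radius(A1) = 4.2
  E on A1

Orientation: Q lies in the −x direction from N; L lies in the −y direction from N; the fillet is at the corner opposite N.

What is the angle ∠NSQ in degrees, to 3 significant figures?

52.9°

NL is vertical with |NL| = 29.7 and L on the −y side, so L = (0.00, -29.7). The virtual corner opposite N is at (-28.4, -29.7). Since A1 is tangent to QF there, SF ⟂ QF and since A1 is tangent to EL there, SE ⟂ EL, with radius 4.2, so the center S sits 4.2 in from both sides at S = (-24.2, -25.5). Then cos ∠NSQ = SN·SQ / (|SN||SQ|), giving 52.9°.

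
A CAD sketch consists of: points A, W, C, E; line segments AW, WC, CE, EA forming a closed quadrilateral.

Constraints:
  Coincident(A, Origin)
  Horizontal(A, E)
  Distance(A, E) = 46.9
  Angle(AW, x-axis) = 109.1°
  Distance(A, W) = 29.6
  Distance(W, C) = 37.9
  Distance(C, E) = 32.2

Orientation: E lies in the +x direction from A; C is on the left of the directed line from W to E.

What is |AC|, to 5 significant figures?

38.469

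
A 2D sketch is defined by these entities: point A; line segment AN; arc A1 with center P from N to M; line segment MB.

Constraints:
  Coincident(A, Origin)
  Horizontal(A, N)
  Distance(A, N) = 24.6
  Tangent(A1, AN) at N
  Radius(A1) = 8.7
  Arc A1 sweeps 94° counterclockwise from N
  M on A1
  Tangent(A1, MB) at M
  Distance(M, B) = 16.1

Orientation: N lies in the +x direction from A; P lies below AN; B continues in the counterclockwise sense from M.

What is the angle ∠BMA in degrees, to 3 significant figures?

124°

On A1, N sits at bearing 90° from P; a 94° counterclockwise sweep puts M at bearing 184°, so M = P + 8.7·(cos 184°, sin 184°) = (15.9, -9.31). Since A1 is tangent to MB there, PM ⟂ MB, so MB runs along (−sin 184°, cos 184°); with |MB| = 16.1, B = (17.0, -25.4). Then cos ∠BMA = MB·MA / (|MB||MA|), giving 124°.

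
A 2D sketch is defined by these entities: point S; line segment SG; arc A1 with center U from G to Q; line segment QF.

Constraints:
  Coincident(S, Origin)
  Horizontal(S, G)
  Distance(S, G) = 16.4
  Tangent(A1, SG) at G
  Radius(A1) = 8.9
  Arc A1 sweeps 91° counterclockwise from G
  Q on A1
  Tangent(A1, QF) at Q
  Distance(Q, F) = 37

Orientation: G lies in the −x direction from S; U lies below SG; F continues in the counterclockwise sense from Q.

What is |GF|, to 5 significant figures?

46.783

On A1, G sits at bearing 90° from U; a 91° counterclockwise sweep puts Q at bearing 181°, so Q = U + 8.9·(cos 181°, sin 181°) = (-25.299, -9.0553). Tangency of A1 to QF means the radius UQ is perpendicular to QF, so QF runs along (−sin 181°, cos 181°); with |QF| = 37.0, F = (-24.653, -46.050). Then |GF| = |F − G| = 46.783.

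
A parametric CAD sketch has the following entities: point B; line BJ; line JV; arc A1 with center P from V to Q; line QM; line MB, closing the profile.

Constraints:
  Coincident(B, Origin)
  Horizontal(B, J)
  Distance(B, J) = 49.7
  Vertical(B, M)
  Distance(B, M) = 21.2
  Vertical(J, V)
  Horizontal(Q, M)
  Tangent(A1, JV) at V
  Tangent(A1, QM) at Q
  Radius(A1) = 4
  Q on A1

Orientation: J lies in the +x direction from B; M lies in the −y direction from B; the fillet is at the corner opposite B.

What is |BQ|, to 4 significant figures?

50.38

B is at the origin; BJ is horizontal with |BJ| = 49.7 and J on the +x side, so J = (49.70, 0.000). B and M share the same x with |BM| = 21.2 and M on the −y side, so M = (0.000, -21.20). The virtual corner opposite B is at (49.70, -21.20). Tangency of A1 to JV means the radius PV is perpendicular to JV and tangency of A1 to QM means the radius PQ is perpendicular to QM, with radius 4.0, so the center P sits 4.0 in from both sides at P = (45.70, -17.20). That places the tangent points at V = (49.70, -17.20) on JV and Q = (45.70, -21.20) on QM. Then |BQ| = |Q − B| = 50.38.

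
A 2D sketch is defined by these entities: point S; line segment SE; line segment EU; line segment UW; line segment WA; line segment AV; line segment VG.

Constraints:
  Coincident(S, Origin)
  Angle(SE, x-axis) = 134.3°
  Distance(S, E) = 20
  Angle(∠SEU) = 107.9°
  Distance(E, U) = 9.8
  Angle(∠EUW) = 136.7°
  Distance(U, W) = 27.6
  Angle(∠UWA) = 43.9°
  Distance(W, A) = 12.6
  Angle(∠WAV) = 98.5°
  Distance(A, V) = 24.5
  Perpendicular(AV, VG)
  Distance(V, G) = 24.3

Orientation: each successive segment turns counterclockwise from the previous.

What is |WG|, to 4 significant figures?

28.90

∠WAV = 98.5° gives AV at 107.3° from the x-axis; with |AV| = 24.5, V = (-28.26, 12.95). AV is perpendicular to VG, so VG runs at -162.7°; with |VG| = 24.3, G = (-51.46, 5.720). Then |WG| = |G − W| = 28.90.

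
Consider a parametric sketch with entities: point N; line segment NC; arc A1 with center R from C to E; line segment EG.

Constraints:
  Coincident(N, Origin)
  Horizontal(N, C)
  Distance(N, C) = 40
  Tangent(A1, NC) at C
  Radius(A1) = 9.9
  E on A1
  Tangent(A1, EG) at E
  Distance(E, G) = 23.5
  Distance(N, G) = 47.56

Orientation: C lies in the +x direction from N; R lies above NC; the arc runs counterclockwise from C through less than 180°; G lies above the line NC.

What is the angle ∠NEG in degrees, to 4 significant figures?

69.60°

N is at the origin; N and C share the same y with |NC| = 40.0 and C on the +x side, so C = (40.00, 0.000). The tangent condition forces RC to be normal to NC, so R = C + (0, 9.9) = (40.00, 9.900). Since RE ⟂ EG (tangency), |RG| = √(9.9² + 23.5²) = 25.50 regardless of where E sits on A1. So G lies on both circle(N, 47.56) and circle(R, 25.50); the above-NC intersection is G = (32.86, 34.38). E is the foot of the tangent from G: E = (47.68, 16.14).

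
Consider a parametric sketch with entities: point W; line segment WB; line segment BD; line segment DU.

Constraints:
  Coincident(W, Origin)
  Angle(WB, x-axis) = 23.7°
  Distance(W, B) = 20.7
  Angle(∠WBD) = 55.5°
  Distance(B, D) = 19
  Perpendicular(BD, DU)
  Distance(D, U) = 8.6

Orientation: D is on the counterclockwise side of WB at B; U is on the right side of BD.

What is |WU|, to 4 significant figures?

26.67

W is at the origin; WB runs at 23.7° with length 20.7, so B = 20.7·(cos 23.7°, sin 23.7°) = (18.95, 8.320). ∠WBD = 55.5°, so BD runs at 23.7° + (180° − 55.5°) = 148.2° from the x-axis; with |BD| = 19.0, D = B + 19.0·(cos 148.2°, sin 148.2°) = (2.806, 18.33). BD ⟂ DU; with |DU| = 8.6 on the right of BD, U = D + 8.6·(0.5270, 0.8499) = (7.338, 25.64). Then |WU| = |U − W| = 26.67.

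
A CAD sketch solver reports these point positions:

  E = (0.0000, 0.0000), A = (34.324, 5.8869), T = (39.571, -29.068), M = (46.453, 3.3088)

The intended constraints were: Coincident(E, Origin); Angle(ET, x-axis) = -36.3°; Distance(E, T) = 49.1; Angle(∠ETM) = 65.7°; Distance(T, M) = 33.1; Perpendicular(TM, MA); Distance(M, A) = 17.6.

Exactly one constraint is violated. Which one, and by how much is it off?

Distance(M, A) = 17.6 — off by 5.20.

E = (0.00, 0.00) ✓; ET at -36.30° ✓; |ET| = 49.10 ✓; ∠ETM = 65.70° ✓; |TM| = 33.10 ✓; ∠(TM, MA) = 90.00° ✓; |MA| = 12.40 ✗.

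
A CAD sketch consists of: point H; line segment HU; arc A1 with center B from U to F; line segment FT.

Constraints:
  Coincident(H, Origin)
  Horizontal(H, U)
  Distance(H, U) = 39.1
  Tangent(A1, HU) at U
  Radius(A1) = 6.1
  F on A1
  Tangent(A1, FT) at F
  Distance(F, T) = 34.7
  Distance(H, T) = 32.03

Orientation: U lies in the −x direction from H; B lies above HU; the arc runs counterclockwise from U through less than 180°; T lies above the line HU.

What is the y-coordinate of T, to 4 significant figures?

29.41

H is at the origin; HU is horizontal with |HU| = 39.1 and U on the −x side, so U = (-39.10, 0.000). Tangency of A1 to HU means the radius BU is perpendicular to HU, so B = U + (0, 6.1) = (-39.10, 6.100). Since BF ⟂ FT (tangency), |BT| = √(6.1² + 34.7²) = 35.23 regardless of where F sits on A1. So T lies on both circle(H, 32.03) and circle(B, 35.23); the above-HU intersection is T = (-12.68, 29.41). F is the foot of the tangent from T: F = (-34.33, 2.294).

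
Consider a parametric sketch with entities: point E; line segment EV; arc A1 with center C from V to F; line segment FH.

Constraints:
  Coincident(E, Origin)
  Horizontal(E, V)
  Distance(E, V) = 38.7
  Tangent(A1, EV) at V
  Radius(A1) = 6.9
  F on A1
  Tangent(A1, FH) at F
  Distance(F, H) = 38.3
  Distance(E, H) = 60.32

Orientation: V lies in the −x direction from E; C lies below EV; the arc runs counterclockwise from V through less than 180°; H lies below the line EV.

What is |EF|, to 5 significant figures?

46.210

E is at the origin; E and V share the same y with |EV| = 38.7 and V on the −x side, so V = (-38.700, 0.0000). A1 meets EV tangentially, so CV is at right angles to EV, so C = V + (0, -6.9) = (-38.700, -6.9000). Since CF ⟂ FH (tangency), |CH| = √(6.9² + 38.3²) = 38.917 regardless of where F sits on A1. So H lies on both circle(E, 60.32) and circle(C, 38.917); the below-EV intersection is H = (-39.239, -45.813). F is the foot of the tangent from H: F = (-45.507, -8.0292).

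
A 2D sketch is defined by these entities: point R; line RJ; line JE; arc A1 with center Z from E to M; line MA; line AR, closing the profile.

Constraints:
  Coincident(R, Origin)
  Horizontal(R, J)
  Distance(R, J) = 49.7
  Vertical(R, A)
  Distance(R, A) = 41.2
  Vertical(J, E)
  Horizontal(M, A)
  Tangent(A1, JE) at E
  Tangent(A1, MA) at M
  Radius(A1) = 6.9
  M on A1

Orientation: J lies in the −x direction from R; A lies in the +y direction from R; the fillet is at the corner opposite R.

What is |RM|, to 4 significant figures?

59.41

R is at the origin; R and J share the same y with |RJ| = 49.7 and J on the −x side, so J = (-49.70, 0.000). R and A share the same x with |RA| = 41.2 and A on the +y side, so A = (0.000, 41.20). The virtual corner opposite R is at (-49.70, 41.20). A1 meets JE tangentially, so ZE is at right angles to JE and A1 meets MA tangentially, so ZM is at right angles to MA, with radius 6.9, so the center Z sits 6.9 in from both sides at Z = (-42.80, 34.30). That places the tangent points at E = (-49.70, 34.30) on JE and M = (-42.80, 41.20) on MA. Then |RM| = |M − R| = 59.41.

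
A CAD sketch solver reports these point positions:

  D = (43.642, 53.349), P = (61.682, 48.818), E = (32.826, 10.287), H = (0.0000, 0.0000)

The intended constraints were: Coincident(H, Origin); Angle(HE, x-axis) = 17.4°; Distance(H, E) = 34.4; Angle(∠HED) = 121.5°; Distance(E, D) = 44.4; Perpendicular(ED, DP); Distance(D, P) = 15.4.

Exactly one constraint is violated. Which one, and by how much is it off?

Distance(D, P) = 15.4 — off by 3.20.

H = (0.00, 0.00) ✓; HE at 17.40° ✓; |HE| = 34.40 ✓; ∠HED = 121.5° ✓; |ED| = 44.40 ✓; ∠(ED, DP) = 90.00° ✓; |DP| = 18.60 ✗.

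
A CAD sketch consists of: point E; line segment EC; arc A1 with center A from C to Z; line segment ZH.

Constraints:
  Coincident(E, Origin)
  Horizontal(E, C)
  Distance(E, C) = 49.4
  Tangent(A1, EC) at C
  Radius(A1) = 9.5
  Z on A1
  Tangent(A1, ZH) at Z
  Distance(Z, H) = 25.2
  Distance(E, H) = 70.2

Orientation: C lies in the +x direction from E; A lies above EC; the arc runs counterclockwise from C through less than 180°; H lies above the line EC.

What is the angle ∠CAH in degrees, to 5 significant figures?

152.78°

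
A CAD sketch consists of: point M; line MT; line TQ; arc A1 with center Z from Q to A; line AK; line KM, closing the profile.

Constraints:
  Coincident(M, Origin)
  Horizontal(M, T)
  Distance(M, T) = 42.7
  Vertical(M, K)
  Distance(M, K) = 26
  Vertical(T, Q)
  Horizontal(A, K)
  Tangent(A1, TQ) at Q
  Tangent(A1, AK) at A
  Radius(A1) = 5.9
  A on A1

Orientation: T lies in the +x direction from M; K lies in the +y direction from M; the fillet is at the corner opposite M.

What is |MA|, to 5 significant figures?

45.058

M is at the origin; M and T share the same y with |MT| = 42.7 and T on the +x side, so T = (42.700, 0.0000). M and K share the same x with |MK| = 26.0 and K on the +y side, so K = (0.0000, 26.000). The virtual corner opposite M is at (42.700, 26.000). Tangency of A1 to TQ means the radius ZQ is perpendicular to TQ and tangency of A1 to AK means the radius ZA is perpendicular to AK, with radius 5.9, so the center Z sits 5.9 in from both sides at Z = (36.800, 20.100). That places the tangent points at Q = (42.700, 20.100) on TQ and A = (36.800, 26.000) on AK. Then |MA| = |A − M| = 45.058.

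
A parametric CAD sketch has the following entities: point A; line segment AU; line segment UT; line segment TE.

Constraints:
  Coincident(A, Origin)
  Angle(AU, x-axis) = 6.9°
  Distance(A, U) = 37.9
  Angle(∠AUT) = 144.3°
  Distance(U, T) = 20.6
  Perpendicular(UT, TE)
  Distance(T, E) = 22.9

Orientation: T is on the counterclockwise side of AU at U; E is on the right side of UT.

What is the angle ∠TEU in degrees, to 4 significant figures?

41.97°

A is at the origin; AU runs at 6.9° with length 37.9, so U = 37.9·(cos 6.9°, sin 6.9°) = (37.63, 4.553). ∠AUT = 144.3°, so UT runs at 6.9° + (180° − 144.3°) = 42.60° from the x-axis; with |UT| = 20.6, T = U + 20.6·(cos 42.60°, sin 42.60°) = (52.79, 18.50). The perpendicularity gives TE at right angles to UT; with |TE| = 22.9 on the right of UT, E = T + 22.9·(0.6769, -0.7361) = (68.29, 1.640). Then cos ∠TEU = ET·EU / (|ET||EU|), giving 41.97°.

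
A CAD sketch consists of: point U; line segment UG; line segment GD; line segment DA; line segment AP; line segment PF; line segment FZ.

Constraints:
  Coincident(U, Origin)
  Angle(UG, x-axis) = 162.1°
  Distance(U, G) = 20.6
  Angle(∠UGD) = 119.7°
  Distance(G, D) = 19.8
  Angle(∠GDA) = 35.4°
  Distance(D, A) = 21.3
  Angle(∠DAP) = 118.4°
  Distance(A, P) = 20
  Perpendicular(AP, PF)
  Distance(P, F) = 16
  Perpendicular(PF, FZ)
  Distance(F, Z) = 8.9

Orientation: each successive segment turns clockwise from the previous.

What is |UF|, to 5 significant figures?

28.795

U is at the origin; UG runs at 162.1° with length 20.6, so G = (-19.603, 6.3315). ∠UGD = 119.7° gives GD at 101.80° from the x-axis; with |GD| = 19.8, D = (-23.652, 25.713). ∠GDA = 35.4° gives DA at -42.800° from the x-axis; with |DA| = 21.3, A = (-8.0234, 11.241). ∠DAP = 118.4° gives AP at -104.40° from the x-axis; with |AP| = 20.0, P = (-12.997, -8.1306). AP ⟂ PF, so PF runs at 165.60°; with |PF| = 16.0, F = (-28.495, -4.1516). Then |UF| = |F − U| = 28.795.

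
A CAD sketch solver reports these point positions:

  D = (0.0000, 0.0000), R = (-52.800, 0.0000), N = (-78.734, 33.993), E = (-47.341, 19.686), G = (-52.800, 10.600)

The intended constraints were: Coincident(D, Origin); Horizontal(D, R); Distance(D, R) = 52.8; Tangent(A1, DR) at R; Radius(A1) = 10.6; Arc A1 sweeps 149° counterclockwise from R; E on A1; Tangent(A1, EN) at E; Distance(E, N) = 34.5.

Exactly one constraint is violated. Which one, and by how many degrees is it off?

Tangent(A1, EN) at E — off by 6.50°.

D = (0.00, 0.00) ✓; D.y = 0.00, R.y = 0.00 ✓; |DR| = 52.80 ✓; ∠(GR, RD) = 90.00° ✓; |GR| = 10.60 ✓; bearing(G→E) − bearing(G→R) = 149.0° ✓; |GE| = 10.60 ✓; ∠(GE, EN) = 83.50° ✗; |EN| = 34.50 ✓.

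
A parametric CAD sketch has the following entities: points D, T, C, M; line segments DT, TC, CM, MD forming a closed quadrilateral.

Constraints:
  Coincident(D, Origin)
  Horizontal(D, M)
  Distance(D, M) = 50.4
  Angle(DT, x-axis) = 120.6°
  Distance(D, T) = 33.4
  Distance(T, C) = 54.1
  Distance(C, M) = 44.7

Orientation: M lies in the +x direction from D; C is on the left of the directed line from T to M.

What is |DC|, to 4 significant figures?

55.03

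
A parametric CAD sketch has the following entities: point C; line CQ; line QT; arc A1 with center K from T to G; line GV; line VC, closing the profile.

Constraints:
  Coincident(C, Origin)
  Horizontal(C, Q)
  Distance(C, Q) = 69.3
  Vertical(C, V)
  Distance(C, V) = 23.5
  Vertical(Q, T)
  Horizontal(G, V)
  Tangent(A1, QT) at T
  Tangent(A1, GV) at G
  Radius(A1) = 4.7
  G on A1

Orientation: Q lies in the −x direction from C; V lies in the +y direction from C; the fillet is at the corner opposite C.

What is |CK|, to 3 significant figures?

67.3

C is at the origin; C and Q share the same y with |CQ| = 69.3 and Q on the −x side, so Q = (-69.3, 0.00). C and V share the same x with |CV| = 23.5 and V on the +y side, so V = (0.00, 23.5). The virtual corner opposite C is at (-69.3, 23.5). The tangent condition forces KT to be normal to QT and the tangent condition forces KG to be normal to GV, with radius 4.7, so the center K sits 4.7 in from both sides at K = (-64.6, 18.8). Then |CK| = |K − C| = 67.3.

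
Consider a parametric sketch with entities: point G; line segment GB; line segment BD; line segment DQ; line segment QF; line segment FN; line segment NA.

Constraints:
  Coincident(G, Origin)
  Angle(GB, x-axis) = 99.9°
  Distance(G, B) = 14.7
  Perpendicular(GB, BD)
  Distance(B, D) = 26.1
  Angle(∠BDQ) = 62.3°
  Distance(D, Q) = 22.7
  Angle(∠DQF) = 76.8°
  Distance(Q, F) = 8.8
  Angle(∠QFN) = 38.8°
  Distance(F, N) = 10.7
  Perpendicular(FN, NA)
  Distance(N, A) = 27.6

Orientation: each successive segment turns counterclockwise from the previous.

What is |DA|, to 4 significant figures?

42.97

G is at the origin; GB runs at 99.9° with length 14.7, so B = (-2.527, 14.48). The perpendicularity gives BD at right angles to GB, so BD runs at -170.1°; with |BD| = 26.1, D = (-28.24, 9.994). ∠BDQ = 62.3° gives DQ at -52.40° from the x-axis; with |DQ| = 22.7, Q = (-14.39, -7.991). ∠DQF = 76.8° gives QF at 50.80° from the x-axis; with |QF| = 8.8, F = (-8.827, -1.172). ∠QFN = 38.8° gives FN at -168.0° from the x-axis; with |FN| = 10.7, N = (-19.29, -3.396). The perpendicularity gives NA at right angles to FN, so NA runs at -78.00°; with |NA| = 27.6, A = (-13.55, -30.39). Then |DA| = |A − D| = 42.97.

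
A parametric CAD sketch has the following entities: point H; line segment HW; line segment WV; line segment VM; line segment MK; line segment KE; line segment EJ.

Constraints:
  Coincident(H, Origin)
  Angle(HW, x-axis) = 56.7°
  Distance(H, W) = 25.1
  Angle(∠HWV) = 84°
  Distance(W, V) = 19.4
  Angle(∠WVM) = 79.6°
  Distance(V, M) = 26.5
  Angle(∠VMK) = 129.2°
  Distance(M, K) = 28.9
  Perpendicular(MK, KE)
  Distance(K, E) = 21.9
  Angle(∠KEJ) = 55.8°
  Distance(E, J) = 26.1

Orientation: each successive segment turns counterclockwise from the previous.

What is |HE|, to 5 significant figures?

24.244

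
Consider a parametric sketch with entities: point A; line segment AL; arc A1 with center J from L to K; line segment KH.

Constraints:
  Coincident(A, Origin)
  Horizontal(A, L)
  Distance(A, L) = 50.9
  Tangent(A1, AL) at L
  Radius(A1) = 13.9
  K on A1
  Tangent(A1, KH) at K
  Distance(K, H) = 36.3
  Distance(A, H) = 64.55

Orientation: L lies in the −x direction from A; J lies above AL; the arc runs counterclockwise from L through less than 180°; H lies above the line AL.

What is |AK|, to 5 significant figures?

39.896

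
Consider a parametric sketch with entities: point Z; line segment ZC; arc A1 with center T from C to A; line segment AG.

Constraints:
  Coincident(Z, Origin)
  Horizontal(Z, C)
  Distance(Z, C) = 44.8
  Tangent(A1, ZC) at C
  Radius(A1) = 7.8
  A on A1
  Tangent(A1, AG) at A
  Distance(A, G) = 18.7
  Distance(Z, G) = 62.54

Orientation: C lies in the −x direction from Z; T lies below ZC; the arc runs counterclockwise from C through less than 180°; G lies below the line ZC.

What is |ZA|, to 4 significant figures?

52.47

Checks: ∠(TC, CZ) = 90.00° ✓; |TC| = 7.800 ✓; |TA| = 7.800 ✓; ∠(TA, AG) = 90.00° ✓; |AG| = 18.70 ✓; |ZG| = 62.54 ✓.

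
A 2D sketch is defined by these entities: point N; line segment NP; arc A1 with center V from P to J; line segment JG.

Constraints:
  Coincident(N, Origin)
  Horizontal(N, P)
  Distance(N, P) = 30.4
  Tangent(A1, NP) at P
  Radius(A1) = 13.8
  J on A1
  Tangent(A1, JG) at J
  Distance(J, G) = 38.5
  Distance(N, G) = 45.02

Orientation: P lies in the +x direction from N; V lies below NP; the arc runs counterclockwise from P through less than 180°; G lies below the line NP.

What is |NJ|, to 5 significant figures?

19.631

N is at the origin; NP is horizontal with |NP| = 30.4 and P on the +x side, so P = (30.400, 0.0000). The tangent condition forces VP to be normal to NP, so V = P + (0, -13.8) = (30.400, -13.800). Since VJ ⟂ JG (tangency), |VG| = √(13.8² + 38.5²) = 40.899 regardless of where J sits on A1. So G lies on both circle(N, 45.02) and circle(V, 40.899); the below-NP intersection is G = (3.7923, -44.860). J is the foot of the tangent from G: J = (17.505, -8.8848).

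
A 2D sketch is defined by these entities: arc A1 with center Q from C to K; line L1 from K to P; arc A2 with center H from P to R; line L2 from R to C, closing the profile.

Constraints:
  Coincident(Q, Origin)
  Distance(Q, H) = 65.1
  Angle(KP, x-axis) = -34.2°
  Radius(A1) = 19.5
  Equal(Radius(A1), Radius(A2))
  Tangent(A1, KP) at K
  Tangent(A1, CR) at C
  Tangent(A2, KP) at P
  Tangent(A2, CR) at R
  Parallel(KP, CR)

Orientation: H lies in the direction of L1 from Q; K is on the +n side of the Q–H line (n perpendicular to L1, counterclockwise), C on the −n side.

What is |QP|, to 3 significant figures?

68.0

The slot axis is L1's direction at -34.2°, so u = (cos -34.2°, sin -34.2°) = (0.827, -0.562) and n = (−sin -34.2°, cos -34.2°) = (0.562, 0.827). Q is at the origin and H lies 65.1 along u from Q, so H = 65.1·u = (53.8, -36.6). Tangency of A1 to both parallel lines with radius 19.5 puts K and C at Q ± 19.5·n: K = (11.0, 16.1), C = (-11.0, -16.1). Equal radii place P and R the same way about H: P = H + 19.5·n = (64.8, -20.5), R = H − 19.5·n = (42.9, -52.7). Then |QP| = |P − Q| = 68.0.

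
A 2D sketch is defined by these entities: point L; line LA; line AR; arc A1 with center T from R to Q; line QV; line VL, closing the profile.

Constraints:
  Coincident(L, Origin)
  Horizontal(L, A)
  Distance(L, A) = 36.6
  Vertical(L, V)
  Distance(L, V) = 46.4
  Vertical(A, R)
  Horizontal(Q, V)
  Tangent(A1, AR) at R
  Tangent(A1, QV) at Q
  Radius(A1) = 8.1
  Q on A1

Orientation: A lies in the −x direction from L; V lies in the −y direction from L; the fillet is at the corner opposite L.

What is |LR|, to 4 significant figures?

52.98

L is at the origin; LA is horizontal with |LA| = 36.6 and A on the −x side, so A = (-36.60, 0.000). LV is vertical with |LV| = 46.4 and V on the −y side, so V = (0.000, -46.40). The virtual corner opposite L is at (-36.60, -46.40). Tangency of A1 to AR means the radius TR is perpendicular to AR and since A1 is tangent to QV there, TQ ⟂ QV, with radius 8.1, so the center T sits 8.1 in from both sides at T = (-28.50, -38.30). That places the tangent points at R = (-36.60, -38.30) on AR and Q = (-28.50, -46.40) on QV. Then |LR| = |R − L| = 52.98.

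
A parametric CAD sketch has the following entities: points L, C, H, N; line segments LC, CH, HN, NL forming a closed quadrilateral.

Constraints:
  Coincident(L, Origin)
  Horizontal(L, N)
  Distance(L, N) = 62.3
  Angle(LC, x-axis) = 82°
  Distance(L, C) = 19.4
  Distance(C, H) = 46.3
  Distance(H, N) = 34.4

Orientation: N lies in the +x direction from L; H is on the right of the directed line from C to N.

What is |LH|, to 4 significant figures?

36.13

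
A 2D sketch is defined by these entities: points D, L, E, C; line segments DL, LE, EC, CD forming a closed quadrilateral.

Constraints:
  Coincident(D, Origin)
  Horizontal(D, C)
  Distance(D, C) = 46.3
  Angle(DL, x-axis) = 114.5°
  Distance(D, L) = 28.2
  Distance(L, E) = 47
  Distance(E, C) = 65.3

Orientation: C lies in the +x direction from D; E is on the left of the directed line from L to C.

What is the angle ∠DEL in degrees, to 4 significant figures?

24.31°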